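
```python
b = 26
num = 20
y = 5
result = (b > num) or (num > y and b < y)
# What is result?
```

Trace:
`b = 26` → b = 26
`num = 20` → num = 20
`y = 5` → y = 5
`result = (b > num) or (num > y and b < y)` → result = True
So result = True

Answer: True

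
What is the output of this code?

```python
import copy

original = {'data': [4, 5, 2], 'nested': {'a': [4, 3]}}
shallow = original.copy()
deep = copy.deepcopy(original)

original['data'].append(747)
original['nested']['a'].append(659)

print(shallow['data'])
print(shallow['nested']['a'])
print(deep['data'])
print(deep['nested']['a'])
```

Key concept: comparing shallow vs deep copy.
Step by step:
`original = {'data': [4, 5, 2], 'nested': {'a': [4, 3]}}` → original = {'data': [4, 5, 2], 'nested': {'a': [4, 3]}}
`shallow = original.copy()` → shallow = {'data': [4, 5, 2], 'nested': {'a': [4, 3]}}
`deep = copy.deepcopy(original)` → deep = {'data': [4, 5, 2], 'nested': {'a': [4, 3]}}
`original['data'].append(747)` → original = {'data': [4, 5, 2, 747], 'nested': {'a': [4, 3]}}; shallow = {'data': [4, 5, 2, 747], 'nested': {'a': [4, 3]}}
`original['nested']['a'].append(659)` → original = {'data': [4, 5, 2, 747], 'nested': {'a': [4, 3, 659]}}; shallow = {'data': [4, 5, 2, 747], 'nested': {'a': [4, 3, 659]}}
`print(shallow['data'])` → prints [4, 5, 2, 747]
`print(shallow['nested']['a'])` → prints [4, 3, 659]
`print(deep['data'])` → prints [4, 5, 2]
`print(deep['nested']['a'])` → prints [4, 3]

Answer:
[4, 5, 2, 747]
[4, 3, 659]
[4, 5, 2]
[4, 3]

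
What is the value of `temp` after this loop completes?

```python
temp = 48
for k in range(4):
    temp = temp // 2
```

Halve 4 times: 48 // 2^4 = 3
`temp` takes the values: 48 → 24 → 12 → 6 → 3

Answer: 3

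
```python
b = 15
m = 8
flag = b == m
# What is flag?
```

Trace:
`b = 15` → b = 15
`m = 8` → m = 8
`flag = b == m` → flag = False
So flag = False

Answer: False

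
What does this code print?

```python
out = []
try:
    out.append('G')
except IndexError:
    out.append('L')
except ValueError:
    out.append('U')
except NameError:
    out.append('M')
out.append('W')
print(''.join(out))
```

Execution trace: 'G' (try body, no exception) → 'W' (after the try/except). Output: GW

Answer: GW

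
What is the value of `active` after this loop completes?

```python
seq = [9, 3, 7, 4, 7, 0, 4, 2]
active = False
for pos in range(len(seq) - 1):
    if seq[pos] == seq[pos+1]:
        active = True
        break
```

Check consecutive duplicates in [9, 3, 7, 4, 7, 0, 4, 2]
`active` takes the values: False

Answer: False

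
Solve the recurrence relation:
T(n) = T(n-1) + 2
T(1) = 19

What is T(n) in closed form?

Unrolling: T(n) = T(1) + 2·(n-1) = 19 + 2(n-1) = 2n + 17.

Answer: T(n) = 2n + 17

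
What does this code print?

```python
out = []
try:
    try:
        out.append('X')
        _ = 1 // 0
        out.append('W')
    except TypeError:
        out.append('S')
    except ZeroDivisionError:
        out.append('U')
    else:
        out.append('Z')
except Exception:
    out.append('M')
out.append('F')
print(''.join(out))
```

Execution trace: 'X' (inner try body) → 'U' (inner except ZeroDivisionError) → 'F' (after the try/except). Output: XUF

Answer: XUF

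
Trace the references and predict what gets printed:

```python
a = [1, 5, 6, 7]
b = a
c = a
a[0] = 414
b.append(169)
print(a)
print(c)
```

Key concept: multiple aliases.
Step by step:
`a = [1, 5, 6, 7]` → a = [1, 5, 6, 7]
`b = a` → b = [1, 5, 6, 7] (same object as a)
`c = a` → c = [1, 5, 6, 7] (same object as a, b)
`a[0] = 414` → a = [414, 5, 6, 7] (same object as b, c); b = [414, 5, 6, 7] (same object as a, c); c = [414, 5, 6, 7] (same object as a, b)
`b.append(169)` → a = [414, 5, 6, 7, 169] (same object as b, c); b = [414, 5, 6, 7, 169] (same object as a, c); c = [414, 5, 6, 7, 169] (same object as a, b)
`print(a)` → prints [414, 5, 6, 7, 169]
`print(c)` → prints [414, 5, 6, 7, 169]

Answer:
[414, 5, 6, 7, 169]
[414, 5, 6, 7, 169]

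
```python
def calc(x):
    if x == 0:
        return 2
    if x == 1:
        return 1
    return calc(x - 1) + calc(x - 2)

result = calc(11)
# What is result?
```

Build up from base cases: calc(0)=2, calc(1)=1, calc(2)=3, calc(3)=4, calc(4)=7, calc(5)=11, calc(6)=18, ..., calc(11)=199

Answer: 199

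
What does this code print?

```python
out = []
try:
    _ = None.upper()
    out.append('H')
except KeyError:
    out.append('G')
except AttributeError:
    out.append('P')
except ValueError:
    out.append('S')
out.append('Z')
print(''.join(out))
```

Execution trace: 'P' (except AttributeError) → 'Z' (after the try/except). Output: PZ

Answer: PZ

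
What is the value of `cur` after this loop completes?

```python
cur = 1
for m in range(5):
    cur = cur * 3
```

Multiply by 3, 5 times: 1 * 3^5 = 243
`cur` takes the values: 1 → 3 → 9 → 27 → 81 → 243

Answer: 243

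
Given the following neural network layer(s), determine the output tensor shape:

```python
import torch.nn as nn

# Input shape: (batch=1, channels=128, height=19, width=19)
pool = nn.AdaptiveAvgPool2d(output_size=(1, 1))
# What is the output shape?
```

Input: (1, 128, 19, 19) -> Output: (1, 128, 1, 1)

Answer: (1, 128, 1, 1)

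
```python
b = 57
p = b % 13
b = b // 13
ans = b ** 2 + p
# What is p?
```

Trace:
`b = 57` → b = 57
`p = b % 13` → p = 5
`b = b // 13` → b = 4
`ans = b ** 2 + p` → ans = 21
So p = 5

Answer: 5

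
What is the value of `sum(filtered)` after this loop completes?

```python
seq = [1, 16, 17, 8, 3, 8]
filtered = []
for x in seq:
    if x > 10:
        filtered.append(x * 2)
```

Sum of doubled values > 10
`filtered` takes the values: [] → [32] → [32, 34]
So `sum(filtered)` = 66

Answer: 66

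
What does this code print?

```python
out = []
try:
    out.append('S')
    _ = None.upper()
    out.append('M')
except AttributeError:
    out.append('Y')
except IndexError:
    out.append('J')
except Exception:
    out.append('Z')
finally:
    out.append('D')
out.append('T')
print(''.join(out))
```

Execution trace: 'S' (try body) → 'Y' (except AttributeError) → 'D' (finally) → 'T' (after the try/except). Output: SYDT

Answer: SYDT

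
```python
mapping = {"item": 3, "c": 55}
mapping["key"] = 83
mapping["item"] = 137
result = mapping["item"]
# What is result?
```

Trace:
`mapping = {"item": 3, "c": 55}` → mapping = {'item': 3, 'c': 55}
`mapping["key"] = 83` → mapping = {'item': 3, 'c': 55, 'key': 83}
`mapping["item"] = 137` → mapping = {'item': 137, 'c': 55, 'key': 83}
`result = mapping["item"]` → result = 137
So result = 137

Answer: 137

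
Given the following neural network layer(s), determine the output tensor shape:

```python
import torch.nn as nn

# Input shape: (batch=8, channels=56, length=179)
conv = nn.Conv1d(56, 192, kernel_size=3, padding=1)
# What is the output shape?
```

Input: (8, 56, 179) -> Output: (8, 192, 179)

Answer: (8, 192, 179)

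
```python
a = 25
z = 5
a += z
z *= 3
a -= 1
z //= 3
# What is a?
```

Trace:
`a = 25` → a = 25
`z = 5` → z = 5
`a += z` → a = 30
`z *= 3` → z = 15
`a -= 1` → a = 29
`z //= 3` → z = 5
So a = 29

Answer: 29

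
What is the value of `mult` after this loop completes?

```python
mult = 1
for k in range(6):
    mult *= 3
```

3^6 = 729
`mult` takes the values: 1 → 3 → 9 → 27 → 81 → 243 → 729

Answer: 729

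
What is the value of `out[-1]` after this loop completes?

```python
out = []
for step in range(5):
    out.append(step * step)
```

Last element of squares 0 to 4
`out` takes the values: [] → [0] → [0, 1] → [0, 1, 4] → [0, 1, 4, 9] → [0, 1, 4, 9, 16]
So `out[-1]` = 16

Answer: 16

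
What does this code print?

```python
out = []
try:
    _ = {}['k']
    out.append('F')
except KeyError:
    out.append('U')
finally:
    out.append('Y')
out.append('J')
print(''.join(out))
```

Execution trace: 'U' (except KeyError) → 'Y' (finally) → 'J' (after the try/except). Output: UYJ

Answer: UYJ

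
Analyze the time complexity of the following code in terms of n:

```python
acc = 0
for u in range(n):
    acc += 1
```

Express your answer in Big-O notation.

Each loop level contributes: n. Multiplying the contributions gives O(n).

Answer: O(n)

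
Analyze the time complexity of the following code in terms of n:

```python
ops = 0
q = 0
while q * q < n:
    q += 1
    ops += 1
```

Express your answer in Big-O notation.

Each loop level contributes: √n. Multiplying the contributions gives O(√n).

Answer: O(√n)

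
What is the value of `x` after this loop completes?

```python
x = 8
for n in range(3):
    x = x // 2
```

Halve 3 times: 8 // 2^3 = 1
`x` takes the values: 8 → 4 → 2 → 1

Answer: 1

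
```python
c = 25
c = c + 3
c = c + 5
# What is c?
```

Trace:
`c = 25` → c = 25
`c = c + 3` → c = 28
`c = c + 5` → c = 33
So c = 33

Answer: 33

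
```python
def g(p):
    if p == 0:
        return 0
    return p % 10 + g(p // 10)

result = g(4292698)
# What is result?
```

Sum of digits of 4292698: 8 + 9 + 6 + 2 + 9 + 2 + 4 = 40

Answer: 40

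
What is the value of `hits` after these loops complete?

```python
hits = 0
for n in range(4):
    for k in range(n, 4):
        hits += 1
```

Upper triangle: 4 + 3 + ... + 1
`hits` takes the values: 0 → 1 → 2 → 3 → 4 → 5 → 6 → 7 → 8 → 9 → 10

Answer: 10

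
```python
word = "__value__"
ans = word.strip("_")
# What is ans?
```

Trace:
`word = "__value__"` → word = '__value__'
`ans = word.strip("_")` → ans = 'value'
So ans = 'value'

Answer: 'value'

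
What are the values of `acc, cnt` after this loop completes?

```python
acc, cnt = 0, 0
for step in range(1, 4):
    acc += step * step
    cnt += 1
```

Sum of squares and count
`acc, cnt` takes the values: (0, 0) → (1, 0) → (1, 1) → (5, 1) → (5, 2) → (14, 2) → (14, 3)

Answer: 14, 3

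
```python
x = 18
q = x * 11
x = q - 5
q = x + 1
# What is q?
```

Trace:
`x = 18` → x = 18
`q = x * 11` → q = 198
`x = q - 5` → x = 193
`q = x + 1` → q = 194
So q = 194

Answer: 194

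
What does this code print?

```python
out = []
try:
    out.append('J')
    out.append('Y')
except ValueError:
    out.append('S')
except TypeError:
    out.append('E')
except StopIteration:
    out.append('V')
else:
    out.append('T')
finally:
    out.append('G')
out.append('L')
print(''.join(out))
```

Execution trace: 'J' (try body) → 'Y' (try body, no exception) → 'T' (else) → 'G' (finally) → 'L' (after the try/except). Output: JYTGL

Answer: JYTGL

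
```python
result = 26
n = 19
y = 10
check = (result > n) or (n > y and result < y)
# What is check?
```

Trace:
`result = 26` → result = 26
`n = 19` → n = 19
`y = 10` → y = 10
`check = (result > n) or (n > y and result < y)` → check = True
So check = True

Answer: True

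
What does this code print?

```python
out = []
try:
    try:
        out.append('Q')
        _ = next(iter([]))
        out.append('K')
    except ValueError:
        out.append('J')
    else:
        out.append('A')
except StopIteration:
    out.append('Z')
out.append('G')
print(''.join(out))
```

Execution trace: 'Q' (try body) → 'Z' (outer except StopIteration) → 'G' (after the try/except). Output: QZG

Answer: QZG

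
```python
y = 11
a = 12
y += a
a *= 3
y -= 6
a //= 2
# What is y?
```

Trace:
`y = 11` → y = 11
`a = 12` → a = 12
`y += a` → y = 23
`a *= 3` → a = 36
`y -= 6` → y = 17
`a //= 2` → a = 18
So y = 17

Answer: 17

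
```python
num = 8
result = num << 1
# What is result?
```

Trace:
`num = 8` → num = 8
`result = num << 1` → result = 16
So result = 16

Answer: 16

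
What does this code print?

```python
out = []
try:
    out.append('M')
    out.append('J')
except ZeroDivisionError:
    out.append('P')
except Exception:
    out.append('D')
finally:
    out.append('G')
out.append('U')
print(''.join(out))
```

Execution trace: 'M' (try body) → 'J' (try body, no exception) → 'G' (finally) → 'U' (after the try/except). Output: MJGU

Answer: MJGU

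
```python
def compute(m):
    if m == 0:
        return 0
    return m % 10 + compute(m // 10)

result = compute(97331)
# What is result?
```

Sum of digits of 97331: 1 + 3 + 3 + 7 + 9 = 23

Answer: 23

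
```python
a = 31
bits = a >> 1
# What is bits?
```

Trace:
`a = 31` → a = 31
`bits = a >> 1` → bits = 15
So bits = 15

Answer: 15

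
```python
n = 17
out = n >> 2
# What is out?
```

Trace:
`n = 17` → n = 17
`out = n >> 2` → out = 4
So out = 4

Answer: 4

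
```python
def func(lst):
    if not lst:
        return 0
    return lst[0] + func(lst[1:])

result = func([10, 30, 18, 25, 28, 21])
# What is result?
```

10 + 30 + 18 + 25 + 28 + 21 + 0 = 132

Answer: 132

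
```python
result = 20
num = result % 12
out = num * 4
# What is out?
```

Trace:
`result = 20` → result = 20
`num = result % 12` → num = 8
`out = num * 4` → out = 32
So out = 32

Answer: 32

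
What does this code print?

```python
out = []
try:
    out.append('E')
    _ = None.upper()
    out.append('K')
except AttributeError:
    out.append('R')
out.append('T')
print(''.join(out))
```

Execution trace: 'E' (try body) → 'R' (except AttributeError) → 'T' (after the try/except). Output: ERT

Answer: ERT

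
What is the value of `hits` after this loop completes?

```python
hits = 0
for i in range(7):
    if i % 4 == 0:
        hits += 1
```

Count numbers divisible by 4 in range(7)
`hits` takes the values: 0 → 1 → 2

Answer: 2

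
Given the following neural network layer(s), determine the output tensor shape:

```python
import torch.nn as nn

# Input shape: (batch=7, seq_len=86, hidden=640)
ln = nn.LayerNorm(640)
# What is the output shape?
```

Input: (7, 86, 640) -> Output: (7, 86, 640)

Answer: (7, 86, 640)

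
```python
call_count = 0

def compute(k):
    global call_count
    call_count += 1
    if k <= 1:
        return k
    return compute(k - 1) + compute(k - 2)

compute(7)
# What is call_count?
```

Calls(k) = 1 + Calls(k-1) + Calls(k-2); Calls(0)=Calls(1)=1. For k=7 this gives 41.

Answer: 41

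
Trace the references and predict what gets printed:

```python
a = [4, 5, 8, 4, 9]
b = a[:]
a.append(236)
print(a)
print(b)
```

Key concept: slice [:] creates copy.
Step by step:
`a = [4, 5, 8, 4, 9]` → a = [4, 5, 8, 4, 9]
`b = a[:]` → b = [4, 5, 8, 4, 9]
`a.append(236)` → a = [4, 5, 8, 4, 9, 236]
`print(a)` → prints [4, 5, 8, 4, 9, 236]
`print(b)` → prints [4, 5, 8, 4, 9]

Answer:
[4, 5, 8, 4, 9, 236]
[4, 5, 8, 4, 9]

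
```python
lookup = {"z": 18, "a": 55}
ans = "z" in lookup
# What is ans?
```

Trace:
`lookup = {"z": 18, "a": 55}` → lookup = {'z': 18, 'a': 55}
`ans = "z" in lookup` → ans = True
So ans = True

Answer: True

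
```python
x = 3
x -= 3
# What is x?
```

Trace:
`x = 3` → x = 3
`x -= 3` → x = 0
So x = 0

Answer: 0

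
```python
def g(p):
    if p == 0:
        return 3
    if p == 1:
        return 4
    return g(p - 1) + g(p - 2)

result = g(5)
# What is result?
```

Build up from base cases: g(0)=3, g(1)=4, g(2)=7, g(3)=11, g(4)=18, g(5)=29

Answer: 29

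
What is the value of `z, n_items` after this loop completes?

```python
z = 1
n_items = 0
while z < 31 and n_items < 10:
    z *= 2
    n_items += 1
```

Double until >= 31 or 10 iterations
`z, n_items` takes the values: (1, 0) → (2, 0) → (2, 1) → (4, 1) → (4, 2) → (8, 2) → (8, 3) → (16, 3) → (16, 4) → (32, 4) → (32, 5)

Answer: 32, 5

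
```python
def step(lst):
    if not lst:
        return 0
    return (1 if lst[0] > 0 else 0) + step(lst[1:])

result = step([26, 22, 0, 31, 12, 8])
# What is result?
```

Count of positive elements in [26, 22, 0, 31, 12, 8] = 5

Answer: 5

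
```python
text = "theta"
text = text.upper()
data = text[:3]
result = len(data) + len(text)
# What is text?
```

Trace:
`text = "theta"` → text = 'theta'
`text = text.upper()` → text = 'THETA'
`data = text[:3]` → data = 'THE'
`result = len(data) + len(text)` → result = 8
So text = 'THETA'

Answer: 'THETA'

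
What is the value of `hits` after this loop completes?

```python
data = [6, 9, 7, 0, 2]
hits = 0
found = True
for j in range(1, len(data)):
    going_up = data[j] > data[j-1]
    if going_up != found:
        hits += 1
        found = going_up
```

Count direction changes in [6, 9, 7, 0, 2]
`hits` takes the values: 0 → 1 → 2

Answer: 2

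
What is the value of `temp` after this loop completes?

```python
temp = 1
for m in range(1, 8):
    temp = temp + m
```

Start at 1, add 1 through 7
`temp` takes the values: 1 → 2 → 4 → 7 → 11 → 16 → 22 → 29

Answer: 29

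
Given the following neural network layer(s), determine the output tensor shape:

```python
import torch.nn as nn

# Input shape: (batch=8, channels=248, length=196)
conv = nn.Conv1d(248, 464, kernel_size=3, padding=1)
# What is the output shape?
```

Input: (8, 248, 196) -> Output: (8, 464, 196)

Answer: (8, 464, 196)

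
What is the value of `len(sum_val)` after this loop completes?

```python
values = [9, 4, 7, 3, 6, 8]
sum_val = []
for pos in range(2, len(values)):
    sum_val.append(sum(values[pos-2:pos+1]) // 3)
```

Number of 3-element averages
`sum_val` takes the values: [] → [6] → [6, 4] → [6, 4, 5] → [6, 4, 5, 5]
So `len(sum_val)` = 4

Answer: 4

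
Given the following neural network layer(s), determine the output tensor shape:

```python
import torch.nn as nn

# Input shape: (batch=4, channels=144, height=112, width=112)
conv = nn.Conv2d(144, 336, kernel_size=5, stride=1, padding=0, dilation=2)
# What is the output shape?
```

Input: (4, 144, 112, 112) -> Output: (4, 336, 104, 104)

Answer: (4, 336, 104, 104)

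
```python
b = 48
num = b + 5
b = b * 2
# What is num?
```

Trace:
`b = 48` → b = 48
`num = b + 5` → num = 53
`b = b * 2` → b = 96
So num = 53

Answer: 53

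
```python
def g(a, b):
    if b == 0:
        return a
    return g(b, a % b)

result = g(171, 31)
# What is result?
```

g(171, 31) -> g(31, 16) -> g(16, 15) -> g(15, 1) -> g(1, 0) -> 1

Answer: 1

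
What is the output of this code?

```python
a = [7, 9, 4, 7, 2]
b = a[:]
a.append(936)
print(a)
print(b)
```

Key concept: slice [:] creates copy.
Step by step:
`a = [7, 9, 4, 7, 2]` → a = [7, 9, 4, 7, 2]
`b = a[:]` → b = [7, 9, 4, 7, 2]
`a.append(936)` → a = [7, 9, 4, 7, 2, 936]
`print(a)` → prints [7, 9, 4, 7, 2, 936]
`print(b)` → prints [7, 9, 4, 7, 2]

Answer:
[7, 9, 4, 7, 2, 936]
[7, 9, 4, 7, 2]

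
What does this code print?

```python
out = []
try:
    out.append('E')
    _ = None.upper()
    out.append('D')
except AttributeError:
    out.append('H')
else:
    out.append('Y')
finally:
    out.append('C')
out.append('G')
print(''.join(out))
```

Execution trace: 'E' (try body) → 'H' (except AttributeError) → 'C' (finally) → 'G' (after the try/except). Output: EHCG

Answer: EHCG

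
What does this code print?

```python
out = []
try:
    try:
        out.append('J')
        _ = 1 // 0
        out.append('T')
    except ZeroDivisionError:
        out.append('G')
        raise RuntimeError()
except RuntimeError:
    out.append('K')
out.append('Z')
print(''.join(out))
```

Execution trace: 'J' (try body) → 'G' (except ZeroDivisionError) → 'K' (outer except RuntimeError) → 'Z' (after the try/except). Output: JGKZ

Answer: JGKZ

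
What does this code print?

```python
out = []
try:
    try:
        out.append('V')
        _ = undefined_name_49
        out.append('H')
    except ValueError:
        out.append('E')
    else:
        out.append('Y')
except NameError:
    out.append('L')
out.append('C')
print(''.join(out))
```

Execution trace: 'V' (try body) → 'L' (outer except NameError) → 'C' (after the try/except). Output: VLC

Answer: VLC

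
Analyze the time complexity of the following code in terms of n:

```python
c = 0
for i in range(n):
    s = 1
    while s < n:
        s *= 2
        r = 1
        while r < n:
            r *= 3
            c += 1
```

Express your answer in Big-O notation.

Each loop level contributes: n × log n × log n. Multiplying the contributions gives O(n log² n).

Answer: O(n log² n)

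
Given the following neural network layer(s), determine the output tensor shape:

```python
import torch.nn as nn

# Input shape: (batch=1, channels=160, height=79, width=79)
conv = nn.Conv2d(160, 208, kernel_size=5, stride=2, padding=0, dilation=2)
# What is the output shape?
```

Input: (1, 160, 79, 79) -> Output: (1, 208, 36, 36)

Answer: (1, 208, 36, 36)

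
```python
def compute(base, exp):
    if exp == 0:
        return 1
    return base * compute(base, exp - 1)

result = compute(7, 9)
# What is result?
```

compute(7, 9) = 7 * 7 * 7 * 7 * 7 * 7 * 7 * 7 * 7 = 40353607

Answer: 40353607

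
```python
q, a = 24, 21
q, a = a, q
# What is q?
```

Trace:
`q, a = 24, 21` → q = 24; a = 21
`q, a = a, q` → q = 21; a = 24
So q = 21

Answer: 21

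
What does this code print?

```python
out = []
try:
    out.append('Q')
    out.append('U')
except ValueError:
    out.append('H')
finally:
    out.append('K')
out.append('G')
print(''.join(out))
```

Execution trace: 'Q' (try body) → 'U' (try body, no exception) → 'K' (finally) → 'G' (after the try/except). Output: QUKG

Answer: QUKG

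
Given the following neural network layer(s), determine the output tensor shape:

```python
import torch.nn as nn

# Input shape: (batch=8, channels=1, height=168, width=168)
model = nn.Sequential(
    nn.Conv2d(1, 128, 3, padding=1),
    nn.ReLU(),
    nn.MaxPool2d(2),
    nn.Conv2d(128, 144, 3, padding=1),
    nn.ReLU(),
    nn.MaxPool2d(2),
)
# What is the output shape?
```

Input: (8, 1, 168, 168) -> after first Conv2d: (8, 128, 168, 168) -> after first MaxPool2d: (8, 128, 84, 84) -> after second Conv2d: (8, 144, 84, 84) -> Output: (8, 144, 42, 42)

Answer: (8, 144, 42, 42)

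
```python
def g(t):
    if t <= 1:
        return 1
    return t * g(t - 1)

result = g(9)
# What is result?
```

g(9) = 9 * 8 * 7 * 6 * 5 * 4 * 3 * 2 * 1 = 362880

Answer: 362880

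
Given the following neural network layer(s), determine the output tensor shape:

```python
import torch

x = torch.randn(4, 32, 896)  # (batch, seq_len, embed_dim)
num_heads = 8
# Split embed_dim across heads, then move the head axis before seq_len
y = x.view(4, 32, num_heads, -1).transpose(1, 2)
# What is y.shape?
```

Input: (4, 32, 896) -> head_dim = 896 // 8 = 112; after view: (4, 32, 8, 112) -> after transpose(1, 2): (4, 8, 32, 112) -> Output: (4, 8, 32, 112)

Answer: (4, 8, 32, 112)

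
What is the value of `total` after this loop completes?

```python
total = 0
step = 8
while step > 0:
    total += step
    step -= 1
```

Sum 8 down to 1
`total` takes the values: 0 → 8 → 15 → 21 → 26 → 30 → 33 → 35 → 36

Answer: 36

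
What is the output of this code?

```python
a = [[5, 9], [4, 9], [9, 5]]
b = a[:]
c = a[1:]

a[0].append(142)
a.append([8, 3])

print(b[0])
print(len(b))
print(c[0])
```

Key concept: slice with nested mutation.
Step by step:
`a = [[5, 9], [4, 9], [9, 5]]` → a = [[5, 9], [4, 9], [9, 5]]
`b = a[:]` → b = [[5, 9], [4, 9], [9, 5]]
`c = a[1:]` → c = [[4, 9], [9, 5]]
`a[0].append(142)` → a = [[5, 9, 142], [4, 9], [9, 5]]; b = [[5, 9, 142], [4, 9], [9, 5]]
`a.append([8, 3])` → a = [[5, 9, 142], [4, 9], [9, 5], [8, 3]]
`print(b[0])` → prints [5, 9, 142]
`print(len(b))` → prints 3
`print(c[0])` → prints [4, 9]

Answer:
[5, 9, 142]
3
[4, 9]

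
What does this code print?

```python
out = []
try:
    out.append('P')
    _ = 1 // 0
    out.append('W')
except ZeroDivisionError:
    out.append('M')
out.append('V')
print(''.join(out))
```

Execution trace: 'P' (try body) → 'M' (except ZeroDivisionError) → 'V' (after the try/except). Output: PMV

Answer: PMV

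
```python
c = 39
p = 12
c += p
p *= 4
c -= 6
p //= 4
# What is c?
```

Trace:
`c = 39` → c = 39
`p = 12` → p = 12
`c += p` → c = 51
`p *= 4` → p = 48
`c -= 6` → c = 45
`p //= 4` → p = 12
So c = 45

Answer: 45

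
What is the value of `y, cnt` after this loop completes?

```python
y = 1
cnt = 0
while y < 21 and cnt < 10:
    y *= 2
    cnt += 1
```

Double until >= 21 or 10 iterations
`y, cnt` takes the values: (1, 0) → (2, 0) → (2, 1) → (4, 1) → (4, 2) → (8, 2) → (8, 3) → (16, 3) → (16, 4) → (32, 4) → (32, 5)

Answer: 32, 5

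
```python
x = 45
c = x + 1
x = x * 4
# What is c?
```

Trace:
`x = 45` → x = 45
`c = x + 1` → c = 46
`x = x * 4` → x = 180
So c = 46

Answer: 46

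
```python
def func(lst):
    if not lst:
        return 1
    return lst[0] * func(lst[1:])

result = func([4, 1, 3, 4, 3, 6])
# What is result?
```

Product over [4, 1, 3, 4, 3, 6] = 4 * 1 * 3 * 4 * 3 * 6 = 864

Answer: 864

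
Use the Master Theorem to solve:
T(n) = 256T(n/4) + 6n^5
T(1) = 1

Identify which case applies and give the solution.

a=256, b=4, f(n)=6n^5. log_4(256) = 4. Since c=5 > 4 and the regularity condition holds (256(n/4)^5 = (256/4^5)n^5 with 256/4^5 < 1), Case 3 applies: T(n) = Θ(f(n)) = O(n^5).

Answer: O(n^5) - Case 3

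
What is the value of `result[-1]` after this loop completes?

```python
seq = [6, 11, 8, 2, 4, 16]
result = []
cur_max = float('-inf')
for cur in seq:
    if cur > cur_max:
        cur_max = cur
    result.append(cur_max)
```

Running max ends at 16
`result` takes the values: [] → [6] → [6, 11] → [6, 11, 11] → [6, 11, 11, 11] → [6, 11, 11, 11, 11] → [6, 11, 11, 11, 11, 16]
So `result[-1]` = 16

Answer: 16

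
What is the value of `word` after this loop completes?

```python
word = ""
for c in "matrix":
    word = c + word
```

Reverse 'matrix'
`word` takes the values: "" → "m" → "am" → "tam" → "rtam" → "irtam" → "xirtam"

Answer: "xirtam"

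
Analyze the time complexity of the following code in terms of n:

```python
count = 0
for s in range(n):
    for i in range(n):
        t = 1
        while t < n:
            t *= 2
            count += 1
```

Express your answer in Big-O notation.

Each loop level contributes: n × n × log n. Multiplying the contributions gives O(n^2 log n).

Answer: O(n^2 log n)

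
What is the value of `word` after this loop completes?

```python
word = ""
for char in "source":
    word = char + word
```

Reverse 'source'
`word` takes the values: "" → "s" → "os" → "uos" → "ruos" → "cruos" → "ecruos"

Answer: "ecruos"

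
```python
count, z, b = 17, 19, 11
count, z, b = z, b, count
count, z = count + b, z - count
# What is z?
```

Trace:
`count, z, b = 17, 19, 11` → count = 17; z = 19; b = 11
`count, z, b = z, b, count` → count = 19; z = 11; b = 17
`count, z = count + b, z - count` → count = 36; z = -8
So z = -8

Answer: -8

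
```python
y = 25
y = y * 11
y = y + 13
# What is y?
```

Trace:
`y = 25` → y = 25
`y = y * 11` → y = 275
`y = y + 13` → y = 288
So y = 288

Answer: 288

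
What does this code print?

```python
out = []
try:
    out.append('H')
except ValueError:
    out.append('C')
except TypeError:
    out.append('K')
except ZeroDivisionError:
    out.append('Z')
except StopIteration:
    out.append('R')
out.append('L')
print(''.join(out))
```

Execution trace: 'H' (try body, no exception) → 'L' (after the try/except). Output: HL

Answer: HL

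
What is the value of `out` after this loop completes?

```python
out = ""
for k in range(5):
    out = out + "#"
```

Repeat '#' 5 times
`out` takes the values: "" → "#" → "##" → "###" → "####" → "#####"

Answer: "#####"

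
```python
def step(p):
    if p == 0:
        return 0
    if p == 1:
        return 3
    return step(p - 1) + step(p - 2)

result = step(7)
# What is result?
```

Build up from base cases: step(0)=0, step(1)=3, step(2)=3, step(3)=6, step(4)=9, step(5)=15, step(6)=24, ..., step(7)=39

Answer: 39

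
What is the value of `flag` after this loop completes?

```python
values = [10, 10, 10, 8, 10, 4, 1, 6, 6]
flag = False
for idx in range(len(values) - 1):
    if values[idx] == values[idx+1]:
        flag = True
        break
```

Check consecutive duplicates in [10, 10, 10, 8, 10, 4, 1, 6, 6]
`flag` takes the values: False → True

Answer: True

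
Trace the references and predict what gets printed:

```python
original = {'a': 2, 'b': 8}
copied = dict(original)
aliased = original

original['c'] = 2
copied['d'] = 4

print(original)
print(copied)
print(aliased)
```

Key concept: dict() creates copy, assignment creates alias.
Step by step:
`original = {'a': 2, 'b': 8}` → original = {'a': 2, 'b': 8}
`copied = dict(original)` → copied = {'a': 2, 'b': 8}
`aliased = original` → aliased = {'a': 2, 'b': 8} (same object as original)
`original['c'] = 2` → original = {'a': 2, 'b': 8, 'c': 2} (same object as aliased); aliased = {'a': 2, 'b': 8, 'c': 2} (same object as original)
`copied['d'] = 4` → copied = {'a': 2, 'b': 8, 'd': 4}
`print(original)` → prints {'a': 2, 'b': 8, 'c': 2}
`print(copied)` → prints {'a': 2, 'b': 8, 'd': 4}
`print(aliased)` → prints {'a': 2, 'b': 8, 'c': 2}

Answer:
{'a': 2, 'b': 8, 'c': 2}
{'a': 2, 'b': 8, 'd': 4}
{'a': 2, 'b': 8, 'c': 2}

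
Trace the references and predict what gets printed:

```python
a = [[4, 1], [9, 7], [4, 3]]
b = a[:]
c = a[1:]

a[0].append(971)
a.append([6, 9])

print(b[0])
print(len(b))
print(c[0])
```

Key concept: slice with nested mutation.
Step by step:
`a = [[4, 1], [9, 7], [4, 3]]` → a = [[4, 1], [9, 7], [4, 3]]
`b = a[:]` → b = [[4, 1], [9, 7], [4, 3]]
`c = a[1:]` → c = [[9, 7], [4, 3]]
`a[0].append(971)` → a = [[4, 1, 971], [9, 7], [4, 3]]; b = [[4, 1, 971], [9, 7], [4, 3]]
`a.append([6, 9])` → a = [[4, 1, 971], [9, 7], [4, 3], [6, 9]]
`print(b[0])` → prints [4, 1, 971]
`print(len(b))` → prints 3
`print(c[0])` → prints [9, 7]

Answer:
[4, 1, 971]
3
[9, 7]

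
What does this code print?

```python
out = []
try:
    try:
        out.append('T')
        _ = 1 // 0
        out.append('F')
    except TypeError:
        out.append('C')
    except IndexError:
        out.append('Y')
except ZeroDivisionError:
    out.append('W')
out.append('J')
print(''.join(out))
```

Execution trace: 'T' (try body) → 'W' (outer except ZeroDivisionError) → 'J' (after the try/except). Output: TWJ

Answer: TWJ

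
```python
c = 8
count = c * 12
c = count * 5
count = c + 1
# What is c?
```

Trace:
`c = 8` → c = 8
`count = c * 12` → count = 96
`c = count * 5` → c = 480
`count = c + 1` → count = 481
So c = 480

Answer: 480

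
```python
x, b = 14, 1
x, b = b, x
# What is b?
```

Trace:
`x, b = 14, 1` → x = 14; b = 1
`x, b = b, x` → x = 1; b = 14
So b = 14

Answer: 14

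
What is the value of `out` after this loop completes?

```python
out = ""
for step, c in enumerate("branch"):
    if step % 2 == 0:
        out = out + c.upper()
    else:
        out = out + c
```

Uppercase even positions in 'branch'
`out` takes the values: "" → "B" → "Br" → "BrA" → "BrAn" → "BrAnC" → "BrAnCh"

Answer: "BrAnCh"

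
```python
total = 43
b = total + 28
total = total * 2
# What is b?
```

Trace:
`total = 43` → total = 43
`b = total + 28` → b = 71
`total = total * 2` → total = 86
So b = 71

Answer: 71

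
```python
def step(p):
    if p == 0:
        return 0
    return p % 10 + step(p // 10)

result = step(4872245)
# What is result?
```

Sum of digits of 4872245: 5 + 4 + 2 + 2 + 7 + 8 + 4 = 32

Answer: 32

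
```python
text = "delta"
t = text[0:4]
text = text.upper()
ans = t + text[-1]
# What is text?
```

Trace:
`text = "delta"` → text = 'delta'
`t = text[0:4]` → t = 'delt'
`text = text.upper()` → text = 'DELTA'
`ans = t + text[-1]` → ans = 'deltA'
So text = 'DELTA'

Answer: 'DELTA'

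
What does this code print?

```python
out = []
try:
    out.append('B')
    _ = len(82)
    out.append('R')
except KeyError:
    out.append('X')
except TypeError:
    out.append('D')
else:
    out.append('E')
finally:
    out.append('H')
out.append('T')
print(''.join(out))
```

Execution trace: 'B' (try body) → 'D' (except TypeError) → 'H' (finally) → 'T' (after the try/except). Output: BDHT

Answer: BDHT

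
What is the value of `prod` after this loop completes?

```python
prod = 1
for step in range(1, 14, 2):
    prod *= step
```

Product of 1, 3, 5, ... up to 13
`prod` takes the values: 1 → 3 → 15 → 105 → 945 → 10395 → 135135

Answer: 135135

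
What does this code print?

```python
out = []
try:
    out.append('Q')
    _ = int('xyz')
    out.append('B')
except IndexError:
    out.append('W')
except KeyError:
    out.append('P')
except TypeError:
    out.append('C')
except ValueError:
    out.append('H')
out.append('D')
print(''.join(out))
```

Execution trace: 'Q' (try body) → 'H' (except ValueError) → 'D' (after the try/except). Output: QHD

Answer: QHD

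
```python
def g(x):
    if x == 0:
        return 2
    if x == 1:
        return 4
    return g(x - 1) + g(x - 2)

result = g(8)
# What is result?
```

Build up from base cases: g(0)=2, g(1)=4, g(2)=6, g(3)=10, g(4)=16, g(5)=26, g(6)=42, ..., g(8)=110

Answer: 110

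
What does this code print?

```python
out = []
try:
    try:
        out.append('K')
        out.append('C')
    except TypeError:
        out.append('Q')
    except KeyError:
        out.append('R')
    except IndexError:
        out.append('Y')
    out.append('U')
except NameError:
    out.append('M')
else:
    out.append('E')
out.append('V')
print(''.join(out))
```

Execution trace: 'K' (inner try body) → 'C' (inner try body, no exception) → 'U' (try body, no exception) → 'E' (else) → 'V' (after the try/except). Output: KCUEV

Answer: KCUEV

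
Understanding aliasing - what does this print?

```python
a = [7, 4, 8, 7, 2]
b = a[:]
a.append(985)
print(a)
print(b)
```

Key concept: slice [:] creates copy.
Step by step:
`a = [7, 4, 8, 7, 2]` → a = [7, 4, 8, 7, 2]
`b = a[:]` → b = [7, 4, 8, 7, 2]
`a.append(985)` → a = [7, 4, 8, 7, 2, 985]
`print(a)` → prints [7, 4, 8, 7, 2, 985]
`print(b)` → prints [7, 4, 8, 7, 2]

Answer:
[7, 4, 8, 7, 2, 985]
[7, 4, 8, 7, 2]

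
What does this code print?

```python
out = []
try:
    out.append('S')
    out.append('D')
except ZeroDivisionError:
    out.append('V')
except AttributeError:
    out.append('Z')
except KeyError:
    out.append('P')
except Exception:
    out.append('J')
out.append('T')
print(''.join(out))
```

Execution trace: 'S' (try body) → 'D' (try body, no exception) → 'T' (after the try/except). Output: SDT

Answer: SDT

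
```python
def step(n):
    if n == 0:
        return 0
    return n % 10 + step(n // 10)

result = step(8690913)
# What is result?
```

Sum of digits of 8690913: 3 + 1 + 9 + 0 + 9 + 6 + 8 = 36

Answer: 36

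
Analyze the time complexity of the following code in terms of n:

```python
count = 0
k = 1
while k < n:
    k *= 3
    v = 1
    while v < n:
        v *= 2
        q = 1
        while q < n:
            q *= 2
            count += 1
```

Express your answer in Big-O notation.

Each loop level contributes: log n × log n × log n. Multiplying the contributions gives O(log^3 n).

Answer: O(log^3 n)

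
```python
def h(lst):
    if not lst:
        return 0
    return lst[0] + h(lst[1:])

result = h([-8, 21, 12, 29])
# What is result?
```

(-8) + 21 + 12 + 29 + 0 = 54

Answer: 54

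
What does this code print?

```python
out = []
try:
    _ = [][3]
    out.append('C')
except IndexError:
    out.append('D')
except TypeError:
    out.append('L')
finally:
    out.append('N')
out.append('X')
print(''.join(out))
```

Execution trace: 'D' (except IndexError) → 'N' (finally) → 'X' (after the try/except). Output: DNX

Answer: DNX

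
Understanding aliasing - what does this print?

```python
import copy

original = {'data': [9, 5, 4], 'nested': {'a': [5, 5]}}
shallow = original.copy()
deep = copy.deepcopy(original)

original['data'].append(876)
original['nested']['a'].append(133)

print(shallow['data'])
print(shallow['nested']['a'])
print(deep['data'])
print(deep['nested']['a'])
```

Key concept: comparing shallow vs deep copy.
Step by step:
`original = {'data': [9, 5, 4], 'nested': {'a': [5, 5]}}` → original = {'data': [9, 5, 4], 'nested': {'a': [5, 5]}}
`shallow = original.copy()` → shallow = {'data': [9, 5, 4], 'nested': {'a': [5, 5]}}
`deep = copy.deepcopy(original)` → deep = {'data': [9, 5, 4], 'nested': {'a': [5, 5]}}
`original['data'].append(876)` → original = {'data': [9, 5, 4, 876], 'nested': {'a': [5, 5]}}; shallow = {'data': [9, 5, 4, 876], 'nested': {'a': [5, 5]}}
`original['nested']['a'].append(133)` → original = {'data': [9, 5, 4, 876], 'nested': {'a': [5, 5, 133]}}; shallow = {'data': [9, 5, 4, 876], 'nested': {'a': [5, 5, 133]}}
`print(shallow['data'])` → prints [9, 5, 4, 876]
`print(shallow['nested']['a'])` → prints [5, 5, 133]
`print(deep['data'])` → prints [9, 5, 4]
`print(deep['nested']['a'])` → prints [5, 5]

Answer:
[9, 5, 4, 876]
[5, 5, 133]
[9, 5, 4]
[5, 5]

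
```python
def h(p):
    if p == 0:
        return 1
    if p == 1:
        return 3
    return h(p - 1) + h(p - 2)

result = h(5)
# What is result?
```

Build up from base cases: h(0)=1, h(1)=3, h(2)=4, h(3)=7, h(4)=11, h(5)=18

Answer: 18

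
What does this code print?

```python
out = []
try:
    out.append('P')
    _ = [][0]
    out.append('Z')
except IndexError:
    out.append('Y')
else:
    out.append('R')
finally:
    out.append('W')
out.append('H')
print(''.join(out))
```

Execution trace: 'P' (try body) → 'Y' (except IndexError) → 'W' (finally) → 'H' (after the try/except). Output: PYWH

Answer: PYWH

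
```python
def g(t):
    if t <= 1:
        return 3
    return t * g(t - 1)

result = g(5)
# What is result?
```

g(5) = 5 * 4 * 3 * 2 * 3 = 360

Answer: 360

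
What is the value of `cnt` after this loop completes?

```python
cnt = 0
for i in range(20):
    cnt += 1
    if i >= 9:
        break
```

Loop breaks when i reaches 9, cnt is 10
`cnt` takes the values: 0 → 1 → 2 → 3 → 4 → 5 → 6 → 7 → 8 → 9 → 10

Answer: 10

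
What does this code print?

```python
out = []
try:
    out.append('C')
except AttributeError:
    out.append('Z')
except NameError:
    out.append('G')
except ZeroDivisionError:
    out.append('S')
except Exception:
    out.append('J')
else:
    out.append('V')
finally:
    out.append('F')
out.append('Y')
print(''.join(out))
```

Execution trace: 'C' (try body, no exception) → 'V' (else) → 'F' (finally) → 'Y' (after the try/except). Output: CVFY

Answer: CVFY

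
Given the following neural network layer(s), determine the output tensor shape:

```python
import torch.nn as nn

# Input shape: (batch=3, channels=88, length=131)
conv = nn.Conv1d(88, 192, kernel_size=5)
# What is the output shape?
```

Input: (3, 88, 131) -> Output: (3, 192, 127)

Answer: (3, 192, 127)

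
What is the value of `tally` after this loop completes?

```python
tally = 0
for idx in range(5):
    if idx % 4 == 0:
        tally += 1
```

Count numbers divisible by 4 in range(5)
`tally` takes the values: 0 → 1 → 2

Answer: 2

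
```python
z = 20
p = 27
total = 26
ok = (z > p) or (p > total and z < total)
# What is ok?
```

Trace:
`z = 20` → z = 20
`p = 27` → p = 27
`total = 26` → total = 26
`ok = (z > p) or (p > total and z < total)` → ok = True
So ok = True

Answer: True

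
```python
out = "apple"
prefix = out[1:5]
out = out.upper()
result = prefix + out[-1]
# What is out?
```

Trace:
`out = "apple"` → out = 'apple'
`prefix = out[1:5]` → prefix = 'pple'
`out = out.upper()` → out = 'APPLE'
`result = prefix + out[-1]` → result = 'ppleE'
So out = 'APPLE'

Answer: 'APPLE'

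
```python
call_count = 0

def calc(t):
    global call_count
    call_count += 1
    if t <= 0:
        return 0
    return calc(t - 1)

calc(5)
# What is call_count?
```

Linear recursion stepping by 1: 6 calls from t=5 down to ≤0.

Answer: 6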